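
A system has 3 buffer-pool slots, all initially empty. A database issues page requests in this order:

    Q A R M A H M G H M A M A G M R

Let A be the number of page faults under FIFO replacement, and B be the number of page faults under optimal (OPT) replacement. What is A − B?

1

Under FIFO: F F F F . F . F . . F F . . . F → 9 faults.
Under OPT: F F F F . F . F . . F . . . . F → 8 faults.
A − B = 9 − 8 = 1.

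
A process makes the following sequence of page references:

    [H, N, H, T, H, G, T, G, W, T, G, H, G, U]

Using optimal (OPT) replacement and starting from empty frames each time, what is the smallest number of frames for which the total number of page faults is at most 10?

2

f=1: 14 faults
f=2: 8 faults
f=3: 7 faults
f=4: 6 faults
f=5: 6 faults
f=6: 6 faults
Smallest f with faults ≤ 10 is 2.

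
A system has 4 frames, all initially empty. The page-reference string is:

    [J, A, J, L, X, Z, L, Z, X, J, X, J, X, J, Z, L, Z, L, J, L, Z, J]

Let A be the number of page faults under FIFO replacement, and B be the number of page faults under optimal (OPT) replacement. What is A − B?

1

Under FIFO: F F . F F F . . . F . . . . . . . . . . . . → 6 faults.
Under OPT: F F . F F F . . . . . . . . . . . . . . . . → 5 faults.
A − B = 6 − 5 = 1.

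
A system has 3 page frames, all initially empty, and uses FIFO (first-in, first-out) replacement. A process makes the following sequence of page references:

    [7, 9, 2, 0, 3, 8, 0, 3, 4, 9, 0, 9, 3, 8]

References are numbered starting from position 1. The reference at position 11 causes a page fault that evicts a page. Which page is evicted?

8

pos 1: 7: miss, frames (7)
pos 2: 9: miss, frames (7 9)
pos 3: 2: miss, frames (7 9 2)
pos 4: 0: miss, evict 7, frames (9 2 0)
pos 5: 3: miss, evict 9, frames (2 0 3)
pos 6: 8: miss, evict 2, frames (0 3 8)
pos 7: 0: hit
pos 8: 3: hit
pos 9: 4: miss, evict 0, frames (3 8 4)
pos 10: 9: miss, evict 3, frames (8 4 9)
pos 11: 0: miss, evict 8, frames (4 9 0)
At position 11, page 8 is evicted.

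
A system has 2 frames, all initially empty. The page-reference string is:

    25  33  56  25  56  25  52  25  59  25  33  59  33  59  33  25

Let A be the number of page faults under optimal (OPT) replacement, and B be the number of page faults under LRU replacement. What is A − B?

-2

Under OPT: F F F . . . F . F . F . . . . F → 7 faults.
Under LRU: F F F F . . F . F . F F . . . F → 9 faults.
A − B = 7 − 9 = -2.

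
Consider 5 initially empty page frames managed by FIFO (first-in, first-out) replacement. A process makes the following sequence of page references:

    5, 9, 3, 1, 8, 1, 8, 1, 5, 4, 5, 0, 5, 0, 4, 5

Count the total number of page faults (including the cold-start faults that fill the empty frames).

8

5 -> miss, frames (5)
9 -> miss, frames (5 9)
3 -> miss, frames (5 9 3)
1 -> miss, frames (5 9 3 1)
8 -> miss, frames (5 9 3 1 8)
1 -> hit
8 -> hit
1 -> hit
5 -> hit
4 -> miss, evict 5, frames (9 3 1 8 4)
5 -> miss, evict 9, frames (3 1 8 4 5)
0 -> miss, evict 3, frames (1 8 4 5 0)
5 -> hit
0 -> hit
4 -> hit
5 -> hit
Page faults: 8.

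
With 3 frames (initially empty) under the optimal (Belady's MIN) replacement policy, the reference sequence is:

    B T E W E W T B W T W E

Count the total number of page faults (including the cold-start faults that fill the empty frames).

6

B: fault, frames {B}
T: fault, frames {B,T}
E: fault, frames {B,T,E}
W: fault, evict B, frames {T,E,W}
E: hit
W: hit
T: hit
B: fault, evict E, frames {T,W,B}
W: hit
T: hit
W: hit
E: fault, evict B, frames {T,W,E}
Page faults: 6.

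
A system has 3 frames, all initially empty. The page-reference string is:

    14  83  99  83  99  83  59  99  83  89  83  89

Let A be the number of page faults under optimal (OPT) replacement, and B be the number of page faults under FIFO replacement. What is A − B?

-1

Under OPT: F F F . . . F . . F . . → 5 faults.
Under FIFO: F F F . . . F . . F F . → 6 faults.
A − B = 5 − 6 = -1.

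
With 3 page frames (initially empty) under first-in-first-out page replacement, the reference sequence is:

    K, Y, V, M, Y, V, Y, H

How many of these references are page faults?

K: miss, frames {K}
Y: miss, frames {K,Y}
V: miss, frames {K,Y,V}
M: miss, evict K, frames {Y,V,M}
Y: hit
V: hit
Y: hit
H: miss, evict Y, frames {V,M,H}
Page faults: 5.

5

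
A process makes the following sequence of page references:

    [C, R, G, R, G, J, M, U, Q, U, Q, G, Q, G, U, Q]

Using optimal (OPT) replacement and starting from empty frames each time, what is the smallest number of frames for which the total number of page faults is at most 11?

f=1: 16 faults
f=2: 9 faults
f=3: 7 faults
f=4: 7 faults
f=5: 7 faults
f=6: 7 faults
f=7: 7 faults
Smallest f with faults ≤ 11 is 2.

2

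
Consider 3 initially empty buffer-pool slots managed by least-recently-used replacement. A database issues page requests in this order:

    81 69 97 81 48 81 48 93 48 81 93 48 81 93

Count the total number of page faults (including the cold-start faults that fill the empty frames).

5

81: miss, frames [81]
69: miss, frames [81, 69]
97: miss, frames [81, 69, 97]
81: hit
48: miss, evict 69, frames [97, 81, 48]
81: hit
48: hit
93: miss, evict 97, frames [81, 48, 93]
48: hit
81: hit
93: hit
48: hit
81: hit
93: hit
Page faults: 5.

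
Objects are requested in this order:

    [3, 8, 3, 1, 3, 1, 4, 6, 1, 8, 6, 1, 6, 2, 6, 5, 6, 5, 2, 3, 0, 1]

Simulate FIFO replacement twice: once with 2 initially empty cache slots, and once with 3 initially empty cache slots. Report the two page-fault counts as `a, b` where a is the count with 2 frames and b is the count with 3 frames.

17, 13

2 frames: F F . F F . F F F F F F . F F F . . F F F F → 17 faults.
3 frames: F F . F . . F F . F . F . F F F . . . F F F → 13 faults.
13 < 17: adding a frame reduced faults, as is typical.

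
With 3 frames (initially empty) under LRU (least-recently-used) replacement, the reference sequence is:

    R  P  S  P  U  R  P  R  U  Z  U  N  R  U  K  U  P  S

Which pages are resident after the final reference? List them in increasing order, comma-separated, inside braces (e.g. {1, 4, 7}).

{P, S, U}

R → fault, frames {R}
P → fault, frames {R,P}
S → fault, frames {R,P,S}
P → hit
U → fault, evict R, frames {S,P,U}
R → fault, evict S, frames {P,U,R}
P → hit
R → hit
U → hit
Z → fault, evict P, frames {R,U,Z}
U → hit
N → fault, evict R, frames {Z,U,N}
R → fault, evict Z, frames {U,N,R}
U → hit
K → fault, evict N, frames {R,U,K}
U → hit
P → fault, evict R, frames {K,U,P}
S → fault, evict K, frames {U,P,S}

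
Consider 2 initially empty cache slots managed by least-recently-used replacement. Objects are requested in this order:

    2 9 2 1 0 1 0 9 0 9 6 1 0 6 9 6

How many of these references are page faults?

10

2: miss, frames (2)
9: miss, frames (2 9)
2: hit
1: miss, evict 9, frames (2 1)
0: miss, evict 2, frames (1 0)
1: hit
0: hit
9: miss, evict 1, frames (0 9)
0: hit
9: hit
6: miss, evict 0, frames (9 6)
1: miss, evict 9, frames (6 1)
0: miss, evict 6, frames (1 0)
6: miss, evict 1, frames (0 6)
9: miss, evict 0, frames (6 9)
6: hit
Page faults: 10.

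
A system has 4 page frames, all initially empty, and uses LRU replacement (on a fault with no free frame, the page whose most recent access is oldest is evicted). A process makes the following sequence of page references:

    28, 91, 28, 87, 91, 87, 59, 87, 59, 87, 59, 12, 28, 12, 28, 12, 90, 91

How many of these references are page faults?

28 -> miss, frames [28]
91 -> miss, frames [28, 91]
28 -> hit
87 -> miss, frames [91, 28, 87]
91 -> hit
87 -> hit
59 -> miss, frames [28, 91, 87, 59]
87 -> hit
59 -> hit
87 -> hit
59 -> hit
12 -> miss, evict 28, frames [91, 87, 59, 12]
28 -> miss, evict 91, frames [87, 59, 12, 28]
12 -> hit
28 -> hit
12 -> hit
90 -> miss, evict 87, frames [59, 28, 12, 90]
91 -> miss, evict 59, frames [28, 12, 90, 91]
Page faults: 8.

8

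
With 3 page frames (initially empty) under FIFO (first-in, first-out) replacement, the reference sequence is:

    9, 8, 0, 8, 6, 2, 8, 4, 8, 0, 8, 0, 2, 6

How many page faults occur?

10

9 → miss, frames [9]
8 → miss, frames [9, 8]
0 → miss, frames [9, 8, 0]
8 → hit
6 → miss, evict 9, frames [8, 0, 6]
2 → miss, evict 8, frames [0, 6, 2]
8 → miss, evict 0, frames [6, 2, 8]
4 → miss, evict 6, frames [2, 8, 4]
8 → hit
0 → miss, evict 2, frames [8, 4, 0]
8 → hit
0 → hit
2 → miss, evict 8, frames [4, 0, 2]
6 → miss, evict 4, frames [0, 2, 6]
Page faults: 10.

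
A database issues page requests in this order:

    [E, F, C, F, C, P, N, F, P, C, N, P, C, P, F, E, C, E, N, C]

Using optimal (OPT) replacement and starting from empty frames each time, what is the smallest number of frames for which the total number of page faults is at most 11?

2

f=1: 20 faults
f=2: 11 faults
f=3: 8 faults
f=4: 6 faults
f=5: 5 faults
Smallest f with faults ≤ 11 is 2.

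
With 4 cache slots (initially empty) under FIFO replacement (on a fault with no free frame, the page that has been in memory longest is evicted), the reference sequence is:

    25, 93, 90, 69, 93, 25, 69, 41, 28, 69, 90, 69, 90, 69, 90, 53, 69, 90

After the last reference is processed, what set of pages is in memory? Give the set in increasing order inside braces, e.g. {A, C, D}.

25 -> fault, frames {25}
93 -> fault, frames {25,93}
90 -> fault, frames {25,93,90}
69 -> fault, frames {25,93,90,69}
93 -> hit
25 -> hit
69 -> hit
41 -> fault, evict 25, frames {93,90,69,41}
28 -> fault, evict 93, frames {90,69,41,28}
69 -> hit
90 -> hit
69 -> hit
90 -> hit
69 -> hit
90 -> hit
53 -> fault, evict 90, frames {69,41,28,53}
69 -> hit
90 -> fault, evict 69, frames {41,28,53,90}

{28, 41, 53, 90}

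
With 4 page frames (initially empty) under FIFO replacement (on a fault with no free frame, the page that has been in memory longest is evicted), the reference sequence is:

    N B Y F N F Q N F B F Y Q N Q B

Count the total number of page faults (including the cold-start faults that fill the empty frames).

N: miss, frames {N}
B: miss, frames {N,B}
Y: miss, frames {N,B,Y}
F: miss, frames {N,B,Y,F}
N: hit
F: hit
Q: miss, evict N, frames {B,Y,F,Q}
N: miss, evict B, frames {Y,F,Q,N}
F: hit
B: miss, evict Y, frames {F,Q,N,B}
F: hit
Y: miss, evict F, frames {Q,N,B,Y}
Q: hit
N: hit
Q: hit
B: hit
Page faults: 8.

8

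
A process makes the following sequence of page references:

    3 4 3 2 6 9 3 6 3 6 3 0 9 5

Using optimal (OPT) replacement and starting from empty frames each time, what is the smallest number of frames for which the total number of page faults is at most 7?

f=1: 14 faults
f=2: 9 faults
f=3: 7 faults
f=4: 7 faults
f=5: 7 faults
f=6: 7 faults
f=7: 7 faults
Smallest f with faults ≤ 7 is 3.

3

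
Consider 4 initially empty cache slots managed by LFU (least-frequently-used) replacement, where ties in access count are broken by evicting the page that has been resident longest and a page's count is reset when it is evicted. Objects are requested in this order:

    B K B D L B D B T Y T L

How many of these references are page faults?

7

B: fault, frames [B]
K: fault, frames [B, K]
B: hit
D: fault, frames [B, K, D]
L: fault, frames [B, K, D, L]
B: hit
D: hit
B: hit
T: fault, evict K, frames [B, D, L, T]
Y: fault, evict L, frames [B, D, T, Y]
T: hit
L: fault, evict Y, frames [B, D, T, L]
Page faults: 7.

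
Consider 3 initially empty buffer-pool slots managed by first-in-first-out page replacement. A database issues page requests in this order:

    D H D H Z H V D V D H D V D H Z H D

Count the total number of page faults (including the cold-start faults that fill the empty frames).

D -> miss, frames {D}
H -> miss, frames {D,H}
D -> hit
H -> hit
Z -> miss, frames {D,H,Z}
H -> hit
V -> miss, evict D, frames {H,Z,V}
D -> miss, evict H, frames {Z,V,D}
V -> hit
D -> hit
H -> miss, evict Z, frames {V,D,H}
D -> hit
V -> hit
D -> hit
H -> hit
Z -> miss, evict V, frames {D,H,Z}
H -> hit
D -> hit
Page faults: 7.

7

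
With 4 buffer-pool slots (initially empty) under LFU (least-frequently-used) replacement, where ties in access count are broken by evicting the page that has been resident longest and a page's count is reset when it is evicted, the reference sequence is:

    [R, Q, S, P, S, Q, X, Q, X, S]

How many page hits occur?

5

R -> miss, frames {R}
Q -> miss, frames {R,Q}
S -> miss, frames {R,Q,S}
P -> miss, frames {R,Q,S,P}
S -> hit
Q -> hit
X -> miss, evict R, frames {Q,S,P,X}
Q -> hit
X -> hit
S -> hit
Hits: 5.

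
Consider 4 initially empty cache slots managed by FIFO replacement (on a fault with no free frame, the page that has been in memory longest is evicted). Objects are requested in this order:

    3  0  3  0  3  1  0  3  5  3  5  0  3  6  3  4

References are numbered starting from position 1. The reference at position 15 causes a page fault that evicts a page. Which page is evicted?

0

pos 1: 3: miss, frames (3)
pos 2: 0: miss, frames (3 0)
pos 3: 3: hit
pos 4: 0: hit
pos 5: 3: hit
pos 6: 1: miss, frames (3 0 1)
pos 7: 0: hit
pos 8: 3: hit
pos 9: 5: miss, frames (3 0 1 5)
pos 10: 3: hit
pos 11: 5: hit
pos 12: 0: hit
pos 13: 3: hit
pos 14: 6: miss, evict 3, frames (0 1 5 6)
pos 15: 3: miss, evict 0, frames (1 5 6 3)
At position 15, page 0 is evicted.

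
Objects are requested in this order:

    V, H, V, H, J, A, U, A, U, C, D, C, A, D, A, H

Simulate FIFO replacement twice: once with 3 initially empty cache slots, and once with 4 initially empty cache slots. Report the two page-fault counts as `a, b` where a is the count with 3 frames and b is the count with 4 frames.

9, 8

3 frames: F F . . F F F . . F F . F . . F → 9 faults.
4 frames: F F . . F F F . . F F . . . . F → 8 faults.
8 < 9: adding a frame reduced faults, as is typical.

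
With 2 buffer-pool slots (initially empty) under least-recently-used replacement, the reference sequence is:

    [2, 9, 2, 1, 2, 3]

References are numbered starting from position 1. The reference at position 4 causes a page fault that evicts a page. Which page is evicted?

9

pos 1: 2: fault, frames (2)
pos 2: 9: fault, frames (2 9)
pos 3: 2: hit
pos 4: 1: fault, evict 9, frames (2 1)
At position 4, page 9 is evicted.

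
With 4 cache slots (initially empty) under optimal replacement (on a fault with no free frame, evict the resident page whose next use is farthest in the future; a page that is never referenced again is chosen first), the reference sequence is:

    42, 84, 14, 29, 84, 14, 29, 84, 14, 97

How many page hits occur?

42: fault, frames [42]
84: fault, frames [42, 84]
14: fault, frames [42, 84, 14]
29: fault, frames [42, 84, 14, 29]
84: hit
14: hit
29: hit
84: hit
14: hit
97: fault, evict 29, frames [42, 84, 14, 97]
Hits: 5.

5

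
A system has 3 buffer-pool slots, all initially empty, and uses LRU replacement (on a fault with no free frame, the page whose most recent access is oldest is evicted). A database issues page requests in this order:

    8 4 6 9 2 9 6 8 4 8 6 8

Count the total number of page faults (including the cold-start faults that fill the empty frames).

7

8 → fault, frames [8]
4 → fault, frames [8, 4]
6 → fault, frames [8, 4, 6]
9 → fault, evict 8, frames [4, 6, 9]
2 → fault, evict 4, frames [6, 9, 2]
9 → hit
6 → hit
8 → fault, evict 2, frames [9, 6, 8]
4 → fault, evict 9, frames [6, 8, 4]
8 → hit
6 → hit
8 → hit
Page faults: 7.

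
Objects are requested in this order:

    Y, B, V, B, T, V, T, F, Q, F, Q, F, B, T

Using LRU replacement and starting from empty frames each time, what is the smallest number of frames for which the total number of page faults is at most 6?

f=1: 14 faults
f=2: 9 faults
f=3: 8 faults
f=4: 7 faults
f=5: 6 faults
f=6: 6 faults
Smallest f with faults ≤ 6 is 5.

5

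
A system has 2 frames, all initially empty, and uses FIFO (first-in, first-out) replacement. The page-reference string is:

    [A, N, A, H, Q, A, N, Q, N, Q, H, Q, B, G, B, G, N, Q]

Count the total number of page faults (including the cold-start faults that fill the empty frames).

12

A → miss, frames (A)
N → miss, frames (A N)
A → hit
H → miss, evict A, frames (N H)
Q → miss, evict N, frames (H Q)
A → miss, evict H, frames (Q A)
N → miss, evict Q, frames (A N)
Q → miss, evict A, frames (N Q)
N → hit
Q → hit
H → miss, evict N, frames (Q H)
Q → hit
B → miss, evict Q, frames (H B)
G → miss, evict H, frames (B G)
B → hit
G → hit
N → miss, evict B, frames (G N)
Q → miss, evict G, frames (N Q)
Page faults: 12.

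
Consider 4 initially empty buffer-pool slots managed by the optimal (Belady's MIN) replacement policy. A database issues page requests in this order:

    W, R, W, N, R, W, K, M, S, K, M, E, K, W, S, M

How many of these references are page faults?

8

W -> fault, frames [W]
R -> fault, frames [W, R]
W -> hit
N -> fault, frames [W, R, N]
R -> hit
W -> hit
K -> fault, frames [W, R, N, K]
M -> fault, evict N, frames [W, R, K, M]
S -> fault, evict R, frames [W, K, M, S]
K -> hit
M -> hit
E -> fault, evict M, frames [W, K, S, E]
K -> hit
W -> hit
S -> hit
M -> fault, evict E, frames [W, K, S, M]
Page faults: 8.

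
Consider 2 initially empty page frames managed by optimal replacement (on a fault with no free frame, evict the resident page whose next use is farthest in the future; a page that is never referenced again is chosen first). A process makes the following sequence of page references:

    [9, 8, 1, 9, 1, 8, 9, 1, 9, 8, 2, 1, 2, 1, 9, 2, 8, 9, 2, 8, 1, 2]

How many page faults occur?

9: fault, frames [9]
8: fault, frames [9, 8]
1: fault, evict 8, frames [9, 1]
9: hit
1: hit
8: fault, evict 1, frames [9, 8]
9: hit
1: fault, evict 8, frames [9, 1]
9: hit
8: fault, evict 9, frames [1, 8]
2: fault, evict 8, frames [1, 2]
1: hit
2: hit
1: hit
9: fault, evict 1, frames [2, 9]
2: hit
8: fault, evict 2, frames [9, 8]
9: hit
2: fault, evict 9, frames [8, 2]
8: hit
1: fault, evict 8, frames [2, 1]
2: hit
Page faults: 11.

11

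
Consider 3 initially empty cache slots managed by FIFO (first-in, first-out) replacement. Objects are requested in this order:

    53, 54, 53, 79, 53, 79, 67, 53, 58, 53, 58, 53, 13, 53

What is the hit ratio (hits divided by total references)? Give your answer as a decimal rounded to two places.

53 -> miss, frames (53)
54 -> miss, frames (53 54)
53 -> hit
79 -> miss, frames (53 54 79)
53 -> hit
79 -> hit
67 -> miss, evict 53, frames (54 79 67)
53 -> miss, evict 54, frames (79 67 53)
58 -> miss, evict 79, frames (67 53 58)
53 -> hit
58 -> hit
53 -> hit
13 -> miss, evict 67, frames (53 58 13)
53 -> hit
Hits: 7 of 14 references → 7/14 = 0.5000.

0.50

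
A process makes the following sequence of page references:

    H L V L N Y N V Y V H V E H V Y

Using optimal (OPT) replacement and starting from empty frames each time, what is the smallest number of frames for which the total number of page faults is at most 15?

2

f=1: 16 faults
f=2: 10 faults
f=3: 8 faults
f=4: 6 faults
f=5: 6 faults
f=6: 6 faults
Smallest f with faults ≤ 15 is 2.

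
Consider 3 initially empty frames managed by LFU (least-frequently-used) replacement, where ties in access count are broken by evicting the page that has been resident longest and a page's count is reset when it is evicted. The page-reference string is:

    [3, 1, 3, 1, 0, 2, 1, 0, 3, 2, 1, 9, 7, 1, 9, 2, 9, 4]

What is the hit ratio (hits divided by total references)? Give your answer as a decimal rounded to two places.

3: fault, frames [3]
1: fault, frames [3, 1]
3: hit
1: hit
0: fault, frames [3, 1, 0]
2: fault, evict 0, frames [3, 1, 2]
1: hit
0: fault, evict 2, frames [3, 1, 0]
3: hit
2: fault, evict 0, frames [3, 1, 2]
1: hit
9: fault, evict 2, frames [3, 1, 9]
7: fault, evict 9, frames [3, 1, 7]
1: hit
9: fault, evict 7, frames [3, 1, 9]
2: fault, evict 9, frames [3, 1, 2]
9: fault, evict 2, frames [3, 1, 9]
4: fault, evict 9, frames [3, 1, 4]
Hits: 6 of 18 references → 6/18 = 0.3333.

0.33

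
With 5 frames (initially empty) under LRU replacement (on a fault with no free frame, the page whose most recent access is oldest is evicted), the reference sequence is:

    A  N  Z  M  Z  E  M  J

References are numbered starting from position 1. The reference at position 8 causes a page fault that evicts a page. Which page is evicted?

pos 1: A → fault, frames {A}
pos 2: N → fault, frames {A,N}
pos 3: Z → fault, frames {A,N,Z}
pos 4: M → fault, frames {A,N,Z,M}
pos 5: Z → hit
pos 6: E → fault, frames {A,N,M,Z,E}
pos 7: M → hit
pos 8: J → fault, evict A, frames {N,Z,E,M,J}
At position 8, page A is evicted.

A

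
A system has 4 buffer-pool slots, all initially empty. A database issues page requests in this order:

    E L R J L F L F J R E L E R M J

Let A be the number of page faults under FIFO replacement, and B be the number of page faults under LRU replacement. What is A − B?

Under FIFO: F F F F . F . . . . F F . F F F → 10 faults.
Under LRU: F F F F . F . . . . F F . . F F → 9 faults.
A − B = 10 − 9 = 1.

1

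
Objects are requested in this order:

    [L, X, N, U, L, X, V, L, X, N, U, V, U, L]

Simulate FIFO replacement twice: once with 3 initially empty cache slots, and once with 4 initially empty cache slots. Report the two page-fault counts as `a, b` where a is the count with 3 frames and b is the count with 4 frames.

10, 11

3 frames: F F F F F F F . . F F . . F → 10 faults.
4 frames: F F F F . . F F F F F F . F → 11 faults.
11 > 10: adding a frame increased faults — Belady's anomaly.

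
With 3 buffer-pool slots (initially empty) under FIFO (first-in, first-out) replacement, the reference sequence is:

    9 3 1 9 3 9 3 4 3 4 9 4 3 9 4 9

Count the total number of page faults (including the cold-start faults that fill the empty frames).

6

9 → fault, frames [9]
3 → fault, frames [9, 3]
1 → fault, frames [9, 3, 1]
9 → hit
3 → hit
9 → hit
3 → hit
4 → fault, evict 9, frames [3, 1, 4]
3 → hit
4 → hit
9 → fault, evict 3, frames [1, 4, 9]
4 → hit
3 → fault, evict 1, frames [4, 9, 3]
9 → hit
4 → hit
9 → hit
Page faults: 6.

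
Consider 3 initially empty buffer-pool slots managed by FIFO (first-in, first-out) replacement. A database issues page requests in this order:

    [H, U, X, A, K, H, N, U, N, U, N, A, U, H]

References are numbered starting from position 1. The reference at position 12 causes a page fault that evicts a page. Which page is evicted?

pos 1: H → fault, frames {H}
pos 2: U → fault, frames {H,U}
pos 3: X → fault, frames {H,U,X}
pos 4: A → fault, evict H, frames {U,X,A}
pos 5: K → fault, evict U, frames {X,A,K}
pos 6: H → fault, evict X, frames {A,K,H}
pos 7: N → fault, evict A, frames {K,H,N}
pos 8: U → fault, evict K, frames {H,N,U}
pos 9: N → hit
pos 10: U → hit
pos 11: N → hit
pos 12: A → fault, evict H, frames {N,U,A}
At position 12, page H is evicted.

H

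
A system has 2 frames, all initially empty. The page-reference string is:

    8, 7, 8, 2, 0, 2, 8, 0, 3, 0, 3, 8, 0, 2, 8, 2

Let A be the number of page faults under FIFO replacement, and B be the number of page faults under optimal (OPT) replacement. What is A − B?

Under FIFO: F F . F F . F . F F . F . F . . → 9 faults.
Under OPT: F F . F F . F . F . . F . F . . → 8 faults.
A − B = 9 − 8 = 1.

1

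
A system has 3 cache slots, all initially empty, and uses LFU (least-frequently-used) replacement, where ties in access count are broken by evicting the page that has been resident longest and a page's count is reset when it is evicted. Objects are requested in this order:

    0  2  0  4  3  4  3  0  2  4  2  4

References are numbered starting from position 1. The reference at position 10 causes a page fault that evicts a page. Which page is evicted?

pos 1: 0 → fault, frames [0]
pos 2: 2 → fault, frames [0, 2]
pos 3: 0 → hit
pos 4: 4 → fault, frames [0, 2, 4]
pos 5: 3 → fault, evict 2, frames [0, 4, 3]
pos 6: 4 → hit
pos 7: 3 → hit
pos 8: 0 → hit
pos 9: 2 → fault, evict 4, frames [0, 3, 2]
pos 10: 4 → fault, evict 2, frames [0, 3, 4]
At position 10, page 2 is evicted.

2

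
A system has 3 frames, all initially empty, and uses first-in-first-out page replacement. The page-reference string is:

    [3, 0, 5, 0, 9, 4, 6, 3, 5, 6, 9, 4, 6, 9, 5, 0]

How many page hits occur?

3 → fault, frames [3]
0 → fault, frames [3, 0]
5 → fault, frames [3, 0, 5]
0 → hit
9 → fault, evict 3, frames [0, 5, 9]
4 → fault, evict 0, frames [5, 9, 4]
6 → fault, evict 5, frames [9, 4, 6]
3 → fault, evict 9, frames [4, 6, 3]
5 → fault, evict 4, frames [6, 3, 5]
6 → hit
9 → fault, evict 6, frames [3, 5, 9]
4 → fault, evict 3, frames [5, 9, 4]
6 → fault, evict 5, frames [9, 4, 6]
9 → hit
5 → fault, evict 9, frames [4, 6, 5]
0 → fault, evict 4, frames [6, 5, 0]
Hits: 3.

3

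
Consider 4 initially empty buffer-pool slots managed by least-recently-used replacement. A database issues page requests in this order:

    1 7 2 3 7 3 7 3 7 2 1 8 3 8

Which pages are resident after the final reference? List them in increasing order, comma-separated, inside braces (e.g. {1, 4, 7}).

1 → miss, frames {1}
7 → miss, frames {1,7}
2 → miss, frames {1,7,2}
3 → miss, frames {1,7,2,3}
7 → hit
3 → hit
7 → hit
3 → hit
7 → hit
2 → hit
1 → hit
8 → miss, evict 3, frames {7,2,1,8}
3 → miss, evict 7, frames {2,1,8,3}
8 → hit

{1, 2, 3, 8}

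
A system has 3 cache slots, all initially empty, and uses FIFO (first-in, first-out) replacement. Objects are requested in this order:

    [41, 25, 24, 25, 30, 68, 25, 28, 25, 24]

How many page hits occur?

41 -> miss, frames {41}
25 -> miss, frames {41,25}
24 -> miss, frames {41,25,24}
25 -> hit
30 -> miss, evict 41, frames {25,24,30}
68 -> miss, evict 25, frames {24,30,68}
25 -> miss, evict 24, frames {30,68,25}
28 -> miss, evict 30, frames {68,25,28}
25 -> hit
24 -> miss, evict 68, frames {25,28,24}
Hits: 2.

2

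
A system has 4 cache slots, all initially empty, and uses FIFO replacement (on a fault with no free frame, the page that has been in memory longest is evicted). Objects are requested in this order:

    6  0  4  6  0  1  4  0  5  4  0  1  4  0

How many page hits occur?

9

6 → miss, frames (6)
0 → miss, frames (6 0)
4 → miss, frames (6 0 4)
6 → hit
0 → hit
1 → miss, frames (6 0 4 1)
4 → hit
0 → hit
5 → miss, evict 6, frames (0 4 1 5)
4 → hit
0 → hit
1 → hit
4 → hit
0 → hit
Hits: 9.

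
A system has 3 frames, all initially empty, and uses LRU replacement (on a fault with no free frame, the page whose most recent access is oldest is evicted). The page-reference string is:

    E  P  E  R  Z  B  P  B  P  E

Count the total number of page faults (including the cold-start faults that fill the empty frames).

7

E: fault, frames [E]
P: fault, frames [E, P]
E: hit
R: fault, frames [P, E, R]
Z: fault, evict P, frames [E, R, Z]
B: fault, evict E, frames [R, Z, B]
P: fault, evict R, frames [Z, B, P]
B: hit
P: hit
E: fault, evict Z, frames [B, P, E]
Page faults: 7.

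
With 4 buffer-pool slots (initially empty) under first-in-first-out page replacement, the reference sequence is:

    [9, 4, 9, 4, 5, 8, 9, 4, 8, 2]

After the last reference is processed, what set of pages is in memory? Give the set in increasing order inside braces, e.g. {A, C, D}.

{2, 4, 5, 8}

9: miss, frames {9}
4: miss, frames {9,4}
9: hit
4: hit
5: miss, frames {9,4,5}
8: miss, frames {9,4,5,8}
9: hit
4: hit
8: hit
2: miss, evict 9, frames {4,5,8,2}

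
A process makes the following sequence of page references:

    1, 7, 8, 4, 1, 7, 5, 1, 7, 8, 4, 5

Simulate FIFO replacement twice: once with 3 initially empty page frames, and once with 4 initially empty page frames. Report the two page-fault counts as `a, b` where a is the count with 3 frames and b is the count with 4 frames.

9, 10

3 frames: F F F F F F F . . F F . → 9 faults.
4 frames: F F F F . . F F F F F F → 10 faults.
10 > 9: adding a frame increased faults — Belady's anomaly.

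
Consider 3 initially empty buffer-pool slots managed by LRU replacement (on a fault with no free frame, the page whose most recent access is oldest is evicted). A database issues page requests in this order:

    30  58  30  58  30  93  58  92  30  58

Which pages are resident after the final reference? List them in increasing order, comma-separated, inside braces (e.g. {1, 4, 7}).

{30, 58, 92}

30: miss, frames [30]
58: miss, frames [30, 58]
30: hit
58: hit
30: hit
93: miss, frames [58, 30, 93]
58: hit
92: miss, evict 30, frames [93, 58, 92]
30: miss, evict 93, frames [58, 92, 30]
58: hit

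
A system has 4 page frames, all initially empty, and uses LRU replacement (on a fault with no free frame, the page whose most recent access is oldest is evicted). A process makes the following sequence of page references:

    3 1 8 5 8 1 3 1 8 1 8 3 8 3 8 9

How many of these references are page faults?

5

3: miss, frames (3)
1: miss, frames (3 1)
8: miss, frames (3 1 8)
5: miss, frames (3 1 8 5)
8: hit
1: hit
3: hit
1: hit
8: hit
1: hit
8: hit
3: hit
8: hit
3: hit
8: hit
9: miss, evict 5, frames (1 3 8 9)
Page faults: 5.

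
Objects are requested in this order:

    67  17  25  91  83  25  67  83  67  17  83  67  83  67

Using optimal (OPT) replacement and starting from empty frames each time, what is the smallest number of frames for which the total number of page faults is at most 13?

2

f=1: 14 faults
f=2: 8 faults
f=3: 6 faults
f=4: 5 faults
f=5: 5 faults
Smallest f with faults ≤ 13 is 2.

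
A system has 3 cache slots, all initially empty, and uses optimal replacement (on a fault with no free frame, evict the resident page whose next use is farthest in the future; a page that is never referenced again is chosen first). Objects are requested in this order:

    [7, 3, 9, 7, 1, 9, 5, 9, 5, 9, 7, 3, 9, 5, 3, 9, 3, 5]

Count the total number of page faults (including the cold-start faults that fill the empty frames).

7 → miss, frames {7}
3 → miss, frames {7,3}
9 → miss, frames {7,3,9}
7 → hit
1 → miss, evict 3, frames {7,9,1}
9 → hit
5 → miss, evict 1, frames {7,9,5}
9 → hit
5 → hit
9 → hit
7 → hit
3 → miss, evict 7, frames {9,5,3}
9 → hit
5 → hit
3 → hit
9 → hit
3 → hit
5 → hit
Page faults: 6.

6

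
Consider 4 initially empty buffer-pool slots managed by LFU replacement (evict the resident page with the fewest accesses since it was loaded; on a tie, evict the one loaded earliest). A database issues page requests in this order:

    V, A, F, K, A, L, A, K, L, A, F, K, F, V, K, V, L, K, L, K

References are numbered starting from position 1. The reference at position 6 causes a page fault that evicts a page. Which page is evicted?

pos 1: V -> fault, frames {V}
pos 2: A -> fault, frames {V,A}
pos 3: F -> fault, frames {V,A,F}
pos 4: K -> fault, frames {V,A,F,K}
pos 5: A -> hit
pos 6: L -> fault, evict V, frames {A,F,K,L}
At position 6, page V is evicted.

V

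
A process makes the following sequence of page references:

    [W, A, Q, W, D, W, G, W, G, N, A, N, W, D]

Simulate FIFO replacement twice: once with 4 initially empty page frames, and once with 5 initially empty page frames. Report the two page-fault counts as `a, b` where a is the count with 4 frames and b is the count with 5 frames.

9, 7

4 frames: F F F . F . F F . F F . . F → 9 faults.
5 frames: F F F . F . F . . F . . F . → 7 faults.
7 < 9: adding a frame reduced faults, as is typical.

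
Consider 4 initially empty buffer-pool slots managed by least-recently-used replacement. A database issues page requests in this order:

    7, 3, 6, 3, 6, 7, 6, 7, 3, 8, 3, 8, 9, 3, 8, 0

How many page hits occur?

7 -> miss, frames {7}
3 -> miss, frames {7,3}
6 -> miss, frames {7,3,6}
3 -> hit
6 -> hit
7 -> hit
6 -> hit
7 -> hit
3 -> hit
8 -> miss, frames {6,7,3,8}
3 -> hit
8 -> hit
9 -> miss, evict 6, frames {7,3,8,9}
3 -> hit
8 -> hit
0 -> miss, evict 7, frames {9,3,8,0}
Hits: 10.

10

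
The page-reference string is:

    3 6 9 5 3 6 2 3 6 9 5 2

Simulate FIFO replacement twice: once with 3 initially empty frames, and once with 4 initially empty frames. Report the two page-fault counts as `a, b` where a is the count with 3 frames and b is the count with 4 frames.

3 frames: F F F F F F F . . F F . → 9 faults.
4 frames: F F F F . . F F F F F F → 10 faults.
10 > 9: adding a frame increased faults — Belady's anomaly.

9, 10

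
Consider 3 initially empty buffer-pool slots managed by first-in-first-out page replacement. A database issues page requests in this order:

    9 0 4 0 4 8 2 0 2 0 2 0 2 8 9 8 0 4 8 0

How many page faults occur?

10

9 -> fault, frames {9}
0 -> fault, frames {9,0}
4 -> fault, frames {9,0,4}
0 -> hit
4 -> hit
8 -> fault, evict 9, frames {0,4,8}
2 -> fault, evict 0, frames {4,8,2}
0 -> fault, evict 4, frames {8,2,0}
2 -> hit
0 -> hit
2 -> hit
0 -> hit
2 -> hit
8 -> hit
9 -> fault, evict 8, frames {2,0,9}
8 -> fault, evict 2, frames {0,9,8}
0 -> hit
4 -> fault, evict 0, frames {9,8,4}
8 -> hit
0 -> fault, evict 9, frames {8,4,0}
Page faults: 10.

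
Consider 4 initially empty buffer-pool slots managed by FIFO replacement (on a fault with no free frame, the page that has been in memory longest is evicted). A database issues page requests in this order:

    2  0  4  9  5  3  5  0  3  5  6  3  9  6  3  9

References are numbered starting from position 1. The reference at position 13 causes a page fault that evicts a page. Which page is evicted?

5

pos 1: 2: fault, frames [2]
pos 2: 0: fault, frames [2, 0]
pos 3: 4: fault, frames [2, 0, 4]
pos 4: 9: fault, frames [2, 0, 4, 9]
pos 5: 5: fault, evict 2, frames [0, 4, 9, 5]
pos 6: 3: fault, evict 0, frames [4, 9, 5, 3]
pos 7: 5: hit
pos 8: 0: fault, evict 4, frames [9, 5, 3, 0]
pos 9: 3: hit
pos 10: 5: hit
pos 11: 6: fault, evict 9, frames [5, 3, 0, 6]
pos 12: 3: hit
pos 13: 9: fault, evict 5, frames [3, 0, 6, 9]
At position 13, page 5 is evicted.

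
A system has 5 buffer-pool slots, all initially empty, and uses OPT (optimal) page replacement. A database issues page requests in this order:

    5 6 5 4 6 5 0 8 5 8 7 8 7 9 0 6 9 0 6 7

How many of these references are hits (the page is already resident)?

5: fault, frames [5]
6: fault, frames [5, 6]
5: hit
4: fault, frames [5, 6, 4]
6: hit
5: hit
0: fault, frames [5, 6, 4, 0]
8: fault, frames [5, 6, 4, 0, 8]
5: hit
8: hit
7: fault, evict 4, frames [5, 6, 0, 8, 7]
8: hit
7: hit
9: fault, evict 8, frames [5, 6, 0, 7, 9]
0: hit
6: hit
9: hit
0: hit
6: hit
7: hit
Hits: 13.

13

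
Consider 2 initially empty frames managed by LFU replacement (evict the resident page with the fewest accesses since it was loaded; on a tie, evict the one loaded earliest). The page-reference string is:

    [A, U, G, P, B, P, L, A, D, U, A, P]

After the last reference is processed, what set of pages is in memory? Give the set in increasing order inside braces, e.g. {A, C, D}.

A → fault, frames (A)
U → fault, frames (A U)
G → fault, evict A, frames (U G)
P → fault, evict U, frames (G P)
B → fault, evict G, frames (P B)
P → hit
L → fault, evict B, frames (P L)
A → fault, evict L, frames (P A)
D → fault, evict A, frames (P D)
U → fault, evict D, frames (P U)
A → fault, evict U, frames (P A)
P → hit

{A, P}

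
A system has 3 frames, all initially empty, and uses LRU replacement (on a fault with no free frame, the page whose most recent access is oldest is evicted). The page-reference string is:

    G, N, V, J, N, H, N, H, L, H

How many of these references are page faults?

G: fault, frames [G]
N: fault, frames [G, N]
V: fault, frames [G, N, V]
J: fault, evict G, frames [N, V, J]
N: hit
H: fault, evict V, frames [J, N, H]
N: hit
H: hit
L: fault, evict J, frames [N, H, L]
H: hit
Page faults: 6.

6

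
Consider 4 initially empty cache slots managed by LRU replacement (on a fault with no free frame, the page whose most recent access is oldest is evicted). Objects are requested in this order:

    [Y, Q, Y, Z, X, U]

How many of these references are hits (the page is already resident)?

1

Y -> miss, frames {Y}
Q -> miss, frames {Y,Q}
Y -> hit
Z -> miss, frames {Q,Y,Z}
X -> miss, frames {Q,Y,Z,X}
U -> miss, evict Q, frames {Y,Z,X,U}
Hits: 1.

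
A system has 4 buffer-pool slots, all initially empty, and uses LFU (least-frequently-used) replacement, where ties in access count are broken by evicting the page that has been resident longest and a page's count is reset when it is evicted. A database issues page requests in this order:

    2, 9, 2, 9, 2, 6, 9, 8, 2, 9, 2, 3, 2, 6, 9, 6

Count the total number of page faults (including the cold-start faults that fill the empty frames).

2: fault, frames {2}
9: fault, frames {2,9}
2: hit
9: hit
2: hit
6: fault, frames {2,9,6}
9: hit
8: fault, frames {2,9,6,8}
2: hit
9: hit
2: hit
3: fault, evict 6, frames {2,9,8,3}
2: hit
6: fault, evict 8, frames {2,9,3,6}
9: hit
6: hit
Page faults: 6.

6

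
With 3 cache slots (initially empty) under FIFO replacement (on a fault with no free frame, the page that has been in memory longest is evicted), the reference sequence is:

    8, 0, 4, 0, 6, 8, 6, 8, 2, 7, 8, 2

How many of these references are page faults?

8: fault, frames [8]
0: fault, frames [8, 0]
4: fault, frames [8, 0, 4]
0: hit
6: fault, evict 8, frames [0, 4, 6]
8: fault, evict 0, frames [4, 6, 8]
6: hit
8: hit
2: fault, evict 4, frames [6, 8, 2]
7: fault, evict 6, frames [8, 2, 7]
8: hit
2: hit
Page faults: 7.

7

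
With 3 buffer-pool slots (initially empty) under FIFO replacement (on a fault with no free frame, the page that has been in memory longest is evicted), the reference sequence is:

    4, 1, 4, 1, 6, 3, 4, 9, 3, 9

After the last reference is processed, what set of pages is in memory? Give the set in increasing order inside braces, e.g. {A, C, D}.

{3, 4, 9}

4 -> miss, frames (4)
1 -> miss, frames (4 1)
4 -> hit
1 -> hit
6 -> miss, frames (4 1 6)
3 -> miss, evict 4, frames (1 6 3)
4 -> miss, evict 1, frames (6 3 4)
9 -> miss, evict 6, frames (3 4 9)
3 -> hit
9 -> hit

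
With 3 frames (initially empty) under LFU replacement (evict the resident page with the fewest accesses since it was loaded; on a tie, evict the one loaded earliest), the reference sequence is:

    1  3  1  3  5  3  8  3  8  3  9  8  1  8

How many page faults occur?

6

1 -> miss, frames {1}
3 -> miss, frames {1,3}
1 -> hit
3 -> hit
5 -> miss, frames {1,3,5}
3 -> hit
8 -> miss, evict 5, frames {1,3,8}
3 -> hit
8 -> hit
3 -> hit
9 -> miss, evict 1, frames {3,8,9}
8 -> hit
1 -> miss, evict 9, frames {3,8,1}
8 -> hit
Page faults: 6.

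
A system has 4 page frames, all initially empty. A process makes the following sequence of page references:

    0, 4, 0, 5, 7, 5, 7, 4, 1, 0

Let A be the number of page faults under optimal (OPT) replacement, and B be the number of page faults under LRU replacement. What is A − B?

-1

Under OPT: F F . F F . . . F . → 5 faults.
Under LRU: F F . F F . . . F F → 6 faults.
A − B = 5 − 6 = -1.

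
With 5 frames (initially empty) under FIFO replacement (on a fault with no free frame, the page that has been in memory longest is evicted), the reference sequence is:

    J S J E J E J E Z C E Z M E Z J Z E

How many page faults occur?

J → fault, frames (J)
S → fault, frames (J S)
J → hit
E → fault, frames (J S E)
J → hit
E → hit
J → hit
E → hit
Z → fault, frames (J S E Z)
C → fault, frames (J S E Z C)
E → hit
Z → hit
M → fault, evict J, frames (S E Z C M)
E → hit
Z → hit
J → fault, evict S, frames (E Z C M J)
Z → hit
E → hit
Page faults: 7.

7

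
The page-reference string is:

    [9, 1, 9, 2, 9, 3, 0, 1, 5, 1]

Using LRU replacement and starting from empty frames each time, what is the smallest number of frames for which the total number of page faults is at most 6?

5

f=1: 10 faults
f=2: 7 faults
f=3: 7 faults
f=4: 7 faults
f=5: 6 faults
f=6: 6 faults
Smallest f with faults ≤ 6 is 5.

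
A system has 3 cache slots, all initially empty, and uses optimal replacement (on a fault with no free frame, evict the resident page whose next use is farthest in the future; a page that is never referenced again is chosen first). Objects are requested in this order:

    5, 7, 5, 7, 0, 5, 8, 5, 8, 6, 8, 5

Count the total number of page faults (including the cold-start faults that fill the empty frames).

5: fault, frames {5}
7: fault, frames {5,7}
5: hit
7: hit
0: fault, frames {5,7,0}
5: hit
8: fault, evict 0, frames {5,7,8}
5: hit
8: hit
6: fault, evict 7, frames {5,8,6}
8: hit
5: hit
Page faults: 5.

5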